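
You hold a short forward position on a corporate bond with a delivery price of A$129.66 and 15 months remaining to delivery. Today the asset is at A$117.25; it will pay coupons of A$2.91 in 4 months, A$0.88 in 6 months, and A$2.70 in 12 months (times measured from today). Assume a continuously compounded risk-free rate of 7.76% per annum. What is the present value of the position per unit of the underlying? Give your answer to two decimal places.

PV(remaining coupons) I = 2.91·e^(−0.0776·4/12) + 0.88·e^(−0.0776·6/12) + 2.70·e^(−0.0776·12/12) = 6.1806
Current forward F = (S − I)·e^(rT) = (117.25 − 6.1806)·e^(0.0776·15/12) = 111.0694 × 1.101860 = 122.3829
Value (long) = (F − K)·e^(−rT) = (122.3829 − 129.66) × 0.907556 = -6.6044
Short position value = −(long value) = A$6.60

A$6.60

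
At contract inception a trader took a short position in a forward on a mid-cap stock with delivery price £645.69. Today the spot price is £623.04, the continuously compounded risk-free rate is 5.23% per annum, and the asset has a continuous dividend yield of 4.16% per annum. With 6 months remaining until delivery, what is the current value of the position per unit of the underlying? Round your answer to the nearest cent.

£18.81

Current fair forward for the remaining 6 months: F = S·e^((r − q)·T), (r − q) = 0.0523 − 0.0416 = 0.0107
F = 623.04 · e^(0.0107 × 6/12) = 623.04 × 1.005364 = 626.3820
Value of long forward = (F − K)·e^(−rT) = (626.3820 − 645.69) · e^(−0.0523·6/12)
= -19.3080 × 0.974189 = -18.81
Short position value = −(long value) = £18.81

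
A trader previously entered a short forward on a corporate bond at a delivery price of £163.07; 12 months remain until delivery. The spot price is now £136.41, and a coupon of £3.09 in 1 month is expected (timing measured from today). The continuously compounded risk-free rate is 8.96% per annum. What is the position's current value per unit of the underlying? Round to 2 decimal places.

£15.75

PV(remaining coupons) I = 3.09·e^(−0.0896·1/12) = 3.0670
Current forward F = (S − I)·e^(rT) = (136.41 − 3.0670)·e^(0.0896·12/12) = 133.3430 × 1.093737 = 145.8422
Value (long) = (F − K)·e^(−rT) = (145.8422 − 163.07) × 0.914297 = -15.7513
Short position value = −(long value) = £15.75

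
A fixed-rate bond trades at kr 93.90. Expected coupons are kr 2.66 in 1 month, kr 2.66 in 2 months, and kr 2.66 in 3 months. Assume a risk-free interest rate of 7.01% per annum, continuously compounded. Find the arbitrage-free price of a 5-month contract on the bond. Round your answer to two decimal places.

kr 88.56

PV(coupons) I = 2.66·e^(−0.0701·1/12) + 2.66·e^(−0.0701·2/12) + 2.66·e^(−0.0701·3/12)
I = 2.6445 + 2.6291 + 2.6138 = 7.8874
F = (S − I)·e^(rT) = (93.90 − 7.8874) · e^(0.0701·5/12)
= 86.0126 · e^0.029208 = 86.0126 × 1.029639 = kr 88.56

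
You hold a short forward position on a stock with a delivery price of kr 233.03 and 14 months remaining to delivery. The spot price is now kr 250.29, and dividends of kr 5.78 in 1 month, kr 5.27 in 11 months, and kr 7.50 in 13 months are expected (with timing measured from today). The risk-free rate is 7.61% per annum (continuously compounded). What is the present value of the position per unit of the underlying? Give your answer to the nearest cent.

PV(remaining dividends) I = 5.78·e^(−0.0761·1/12) + 5.27·e^(−0.0761·11/12) + 7.50·e^(−0.0761·13/12) = 17.5649
Current forward F = (S − I)·e^(rT) = (250.29 − 17.5649)·e^(0.0761·14/12) = 232.7251 × 1.092844 = 254.3322
Value (long) = (F − K)·e^(−rT) = (254.3322 − 233.03) × 0.915044 = 19.4925
Short position value = −(long value) = -kr 19.49

-kr 19.49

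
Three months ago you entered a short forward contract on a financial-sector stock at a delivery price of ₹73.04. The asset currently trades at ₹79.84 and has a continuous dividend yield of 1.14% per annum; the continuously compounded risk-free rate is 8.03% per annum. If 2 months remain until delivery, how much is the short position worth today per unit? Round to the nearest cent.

-₹7.62

Current fair forward for the remaining 2 months: F = S·e^((r − q)·T), (r − q) = 0.0803 − 0.0114 = 0.0689
F = 79.84 · e^(0.0689 × 2/12) = 79.84 × 1.011550 = 80.7622
Value of long forward = (F − K)·e^(−rT) = (80.7622 − 73.04) · e^(−0.0803·2/12)
= 7.7222 × 0.986706 = 7.62
Short position value = −(long value) = -₹7.62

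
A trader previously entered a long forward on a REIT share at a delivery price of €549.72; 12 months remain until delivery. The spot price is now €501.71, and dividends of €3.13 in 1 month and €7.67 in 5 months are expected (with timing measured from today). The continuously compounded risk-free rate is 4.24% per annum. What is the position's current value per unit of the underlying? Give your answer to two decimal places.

-€35.84

PV(remaining dividends) I = 3.13·e^(−0.0424·1/12) + 7.67·e^(−0.0424·5/12) = 10.6546
Current forward F = (S − I)·e^(rT) = (501.71 − 10.6546)·e^(0.0424·12/12) = 491.0554 × 1.043312 = 512.3240
Value (long) = (F − K)·e^(−rT) = (512.3240 − 549.72) × 0.958486 = -35.8435
Value = -€35.84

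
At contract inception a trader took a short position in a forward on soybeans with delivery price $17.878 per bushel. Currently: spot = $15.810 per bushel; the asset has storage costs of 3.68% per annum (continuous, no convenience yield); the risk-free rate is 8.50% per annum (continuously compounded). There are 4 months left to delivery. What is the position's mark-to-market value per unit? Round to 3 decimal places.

Current fair forward for the remaining 4 months: F = S·e^((r + u)·T), (r + u) = 0.0850 + 0.0368 = 0.1218
F = 15.810 · e^(0.1218 × 4/12) = 15.810 × 1.041435 = 16.4651
Value of long forward = (F − K)·e^(−rT) = (16.4651 − 17.878) · e^(−0.0850·4/12)
= -1.4129 × 0.972064 = -1.373
Short position value = −(long value) = $1.373

$1.373 per bushel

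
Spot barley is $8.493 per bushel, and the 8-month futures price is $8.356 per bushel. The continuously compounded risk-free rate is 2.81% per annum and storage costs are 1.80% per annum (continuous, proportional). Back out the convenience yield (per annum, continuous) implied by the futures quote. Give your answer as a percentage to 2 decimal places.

7.05%

F = S·e^((r+u−y)T) ⇒ (r+u−y) = ln(F/S)/T
ln(8.356/8.493) = -0.016262; /T ⇒ -0.024393
y = r + u − ln(F/S)/T = 0.0281 + 0.0180 + 0.024393 = 0.070493
y = 7.05%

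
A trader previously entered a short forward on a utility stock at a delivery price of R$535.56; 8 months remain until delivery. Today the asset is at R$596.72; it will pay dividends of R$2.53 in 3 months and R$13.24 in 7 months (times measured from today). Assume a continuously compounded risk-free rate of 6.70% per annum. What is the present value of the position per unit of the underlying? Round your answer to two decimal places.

PV(remaining dividends) I = 2.53·e^(−0.0670·3/12) + 13.24·e^(−0.0670·7/12) = 15.2205
Current forward F = (S − I)·e^(rT) = (596.72 − 15.2205)·e^(0.0670·8/12) = 581.4995 × 1.045679 = 608.0618
Value (long) = (F − K)·e^(−rT) = (608.0618 − 535.56) × 0.956316 = 69.3346
Short position value = −(long value) = -R$69.33

-R$69.33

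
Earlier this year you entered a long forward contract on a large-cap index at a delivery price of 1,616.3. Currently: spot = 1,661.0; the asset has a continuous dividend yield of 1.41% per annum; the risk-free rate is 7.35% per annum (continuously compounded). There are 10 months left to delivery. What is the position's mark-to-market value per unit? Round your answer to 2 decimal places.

121.32

Current fair forward for the remaining 10 months: F = S·e^((r − q)·T), (r − q) = 0.0735 − 0.0141 = 0.0594
F = 1661.0 · e^(0.0594 × 10/12) = 1661.0 × 1.05074559 = 1745.2884
Value of long forward = (F − K)·e^(−rT) = (1745.2884 − 1616.3) · e^(−0.0735·10/12)
= 128.9884 × 0.94058806 = 121.32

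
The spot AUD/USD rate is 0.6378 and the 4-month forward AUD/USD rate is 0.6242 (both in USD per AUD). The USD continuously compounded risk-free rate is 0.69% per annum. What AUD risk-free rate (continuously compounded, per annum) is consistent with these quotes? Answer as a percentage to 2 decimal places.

F = S·e^((r_USD − r_AUD)T) ⇒ r_AUD = r_USD − ln(F/S)/T
ln(0.6242/0.6378) = -0.021554; /(4/12) = -0.064662
r_AUD = 0.0069 + 0.064662 = 0.071562
r_AUD = 7.16%

7.16%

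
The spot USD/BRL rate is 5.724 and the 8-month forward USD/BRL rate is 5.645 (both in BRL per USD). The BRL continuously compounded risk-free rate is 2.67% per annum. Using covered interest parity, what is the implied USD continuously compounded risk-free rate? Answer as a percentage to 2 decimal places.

F = S·e^((r_BRL − r_USD)T) ⇒ r_USD = r_BRL − ln(F/S)/T
ln(5.645/5.724) = -0.013898; /(8/12) = -0.020847
r_USD = 0.0267 + 0.020847 = 0.047547
r_USD = 4.75%

4.75%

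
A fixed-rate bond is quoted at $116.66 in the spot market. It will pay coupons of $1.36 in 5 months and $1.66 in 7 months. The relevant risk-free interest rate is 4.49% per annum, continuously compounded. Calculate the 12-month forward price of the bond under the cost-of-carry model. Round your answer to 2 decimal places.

$118.93

PV(coupons) I = 1.36·e^(−0.0449·5/12) + 1.66·e^(−0.0449·7/12)
I = 1.3348 + 1.6171 = 2.9519
F = (S − I)·e^(rT) = (116.66 − 2.9519) · e^(0.0449·12/12)
= 113.7081 · e^0.044900 = 113.7081 × 1.045923 = $118.93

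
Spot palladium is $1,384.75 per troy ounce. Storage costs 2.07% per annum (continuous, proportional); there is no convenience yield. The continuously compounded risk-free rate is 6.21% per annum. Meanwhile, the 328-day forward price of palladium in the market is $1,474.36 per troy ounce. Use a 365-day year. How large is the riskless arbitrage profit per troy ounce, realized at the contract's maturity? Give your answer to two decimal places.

Fair forward: F* = S·e^(carry·T), with carry = (r + u) = 0.0621 + 0.0207 = 0.0828
F* = 1384.75 · e^(0.0828 × 328/365) = 1384.75 · e^0.07440658 = 1384.75 × 1.07724470 = $1491.7146
Market $1474.36 < fair $1491.7146: forward underpriced → reverse cash-and-carry (short spot, go long the forward).
At maturity, profit = |F_mkt − F*| = |1474.36 − 1491.7146| = $17.35 per troy ounce

$17.35 per troy ounce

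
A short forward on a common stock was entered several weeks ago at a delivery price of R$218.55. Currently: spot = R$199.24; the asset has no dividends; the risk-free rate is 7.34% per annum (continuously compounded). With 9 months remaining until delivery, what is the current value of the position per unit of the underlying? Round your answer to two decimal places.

R$7.60

Current fair forward for the remaining 9 months: F = S·e^(r·T), r = 0.0734
F = 199.24 · e^(0.0734 × 9/12) = 199.24 × 1.056593 = 210.5156
Value of long forward = (F − K)·e^(−rT) = (210.5156 − 218.55) · e^(−0.0734·9/12)
= -8.0344 × 0.946438 = -7.60
Short position value = −(long value) = R$7.60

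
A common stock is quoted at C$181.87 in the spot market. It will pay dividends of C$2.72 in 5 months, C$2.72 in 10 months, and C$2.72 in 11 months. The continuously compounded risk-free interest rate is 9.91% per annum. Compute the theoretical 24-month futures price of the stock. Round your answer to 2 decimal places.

PV(dividends) I = 2.72·e^(−0.0991·5/12) + 2.72·e^(−0.0991·10/12) + 2.72·e^(−0.0991·11/12)
I = 2.6100 + 2.5044 + 2.4838 = 7.5982
F = (S − I)·e^(rT) = (181.87 − 7.5982) · e^(0.0991·24/12)
= 174.2718 · e^0.198200 = 174.2718 × 1.219206 = C$212.47

C$212.47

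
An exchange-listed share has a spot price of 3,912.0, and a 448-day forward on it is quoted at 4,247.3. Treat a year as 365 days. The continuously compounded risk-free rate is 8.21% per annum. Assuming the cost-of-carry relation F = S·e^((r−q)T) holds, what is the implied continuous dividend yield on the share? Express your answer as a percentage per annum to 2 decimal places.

1.51%

From F = S·e^((r−q)T): (r − q) = ln(F/S)/T
ln(4247.3/3912.0) = ln(1.085711) = 0.082235
(r − q) = 0.082235 / (448/365) = 0.066999
q = r − ln(F/S)/T = 0.0821 − 0.066999 = 0.015101
q = 1.51%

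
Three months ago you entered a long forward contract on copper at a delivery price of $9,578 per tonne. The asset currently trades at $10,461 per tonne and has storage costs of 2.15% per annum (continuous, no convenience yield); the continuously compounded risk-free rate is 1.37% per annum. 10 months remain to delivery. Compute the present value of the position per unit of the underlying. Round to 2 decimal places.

$1180.84 per tonne

Current fair forward for the remaining 10 months: F = S·e^((r + u)·T), (r + u) = 0.0137 + 0.0215 = 0.0352
F = 10461 · e^(0.0352 × 10/12) = 10461 × 1.02976779 = 10772.4009
Value of long forward = (F − K)·e^(−rT) = (10772.4009 − 9578) · e^(−0.0137·10/12)
= 1194.4009 × 0.98864826 = 1180.84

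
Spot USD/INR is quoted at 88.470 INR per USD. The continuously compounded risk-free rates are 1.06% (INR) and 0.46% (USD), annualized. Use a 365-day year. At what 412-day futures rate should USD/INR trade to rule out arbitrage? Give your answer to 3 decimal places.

89.071

F = S·e^((r_INR − r_USD)T) = 88.470 · e^((0.0106 − 0.0046) × 412/365)
= 88.470 · e^0.006773 = 88.470 × 1.006796
F = 89.071 INR per USD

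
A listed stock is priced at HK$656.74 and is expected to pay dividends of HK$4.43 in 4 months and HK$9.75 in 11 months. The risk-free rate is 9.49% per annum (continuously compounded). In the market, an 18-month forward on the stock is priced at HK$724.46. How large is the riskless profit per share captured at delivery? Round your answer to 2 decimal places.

PV(dividends) I = 4.43·e^(−0.0949·4/12) + 9.75·e^(−0.0949·11/12) = 13.2297
Fair forward F* = (S − I)·e^(rT) = (656.74 − 13.2297)·e^0.142350 = 643.5103 × 1.152980 = 741.9545
Market HK$724.46 < fair 741.9545: forward underpriced → reverse cash-and-carry (short the stock, invest proceeds at r, pay the dividends, go long the forward).
Profit at T = |F_mkt − F*| = |724.46 − 741.9545| = HK$17.49 per share

HK$17.49 per share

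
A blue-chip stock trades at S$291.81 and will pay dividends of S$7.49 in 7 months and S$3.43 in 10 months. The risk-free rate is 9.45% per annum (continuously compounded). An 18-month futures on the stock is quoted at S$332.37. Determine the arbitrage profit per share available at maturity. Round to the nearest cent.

S$7.94 per share

PV(dividends) I = 7.49·e^(−0.0945·7/12) + 3.43·e^(−0.0945·10/12) = 10.2585
Fair futures F* = (S − I)·e^(rT) = (291.81 − 10.2585)·e^0.141750 = 281.5515 × 1.152289 = 324.4287
Market S$332.37 > fair 324.4287: forward overpriced → cash-and-carry (borrow at r, buy the stock and collect the dividends, short the forward).
Profit at T = |F_mkt − F*| = |332.37 − 324.4287| = S$7.94 per share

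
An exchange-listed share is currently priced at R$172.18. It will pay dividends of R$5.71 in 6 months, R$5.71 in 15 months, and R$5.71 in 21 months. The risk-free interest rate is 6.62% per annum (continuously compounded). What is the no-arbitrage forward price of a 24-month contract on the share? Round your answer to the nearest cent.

R$178.44

PV(dividends) I = 5.71·e^(−0.0662·6/12) + 5.71·e^(−0.0662·15/12) + 5.71·e^(−0.0662·21/12)
I = 5.5241 + 5.2565 + 5.0854 = 15.8660
F = (S − I)·e^(rT) = (172.18 − 15.8660) · e^(0.0662·24/12)
= 156.3140 · e^0.132400 = 156.3140 × 1.141565 = R$178.44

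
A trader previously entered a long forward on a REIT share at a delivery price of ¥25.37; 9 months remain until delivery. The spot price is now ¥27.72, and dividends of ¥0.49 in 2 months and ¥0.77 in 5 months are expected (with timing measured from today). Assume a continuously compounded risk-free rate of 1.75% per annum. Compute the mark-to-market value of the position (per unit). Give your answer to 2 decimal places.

PV(remaining dividends) I = 0.49·e^(−0.0175·2/12) + 0.77·e^(−0.0175·5/12) = 1.2530
Current forward F = (S − I)·e^(rT) = (27.72 − 1.2530)·e^(0.0175·9/12) = 26.4670 × 1.013212 = 26.8167
Value (long) = (F − K)·e^(−rT) = (26.8167 − 25.37) × 0.986961 = 1.4278
Value = ¥1.43

¥1.43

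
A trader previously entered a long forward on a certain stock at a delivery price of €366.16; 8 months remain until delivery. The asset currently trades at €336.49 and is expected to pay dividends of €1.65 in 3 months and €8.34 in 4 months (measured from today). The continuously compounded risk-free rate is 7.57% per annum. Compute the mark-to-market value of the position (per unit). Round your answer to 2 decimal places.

-€21.40

PV(remaining dividends) I = 1.65·e^(−0.0757·3/12) + 8.34·e^(−0.0757·4/12) = 9.7513
Current forward F = (S − I)·e^(rT) = (336.49 − 9.7513)·e^(0.0757·8/12) = 326.7387 × 1.051762 = 343.6513
Value (long) = (F − K)·e^(−rT) = (343.6513 − 366.16) × 0.950786 = -21.4010
Value = -€21.40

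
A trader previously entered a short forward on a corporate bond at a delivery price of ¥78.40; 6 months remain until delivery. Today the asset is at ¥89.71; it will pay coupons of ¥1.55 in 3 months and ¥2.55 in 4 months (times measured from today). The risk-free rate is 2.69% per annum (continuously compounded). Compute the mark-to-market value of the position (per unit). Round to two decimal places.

-¥8.29

PV(remaining coupons) I = 1.55·e^(−0.0269·3/12) + 2.55·e^(−0.0269·4/12) = 4.0668
Current forward F = (S − I)·e^(rT) = (89.71 − 4.0668)·e^(0.0269·6/12) = 85.6432 × 1.013541 = 86.8029
Value (long) = (F − K)·e^(−rT) = (86.8029 − 78.40) × 0.986640 = 8.2906
Short position value = −(long value) = -¥8.29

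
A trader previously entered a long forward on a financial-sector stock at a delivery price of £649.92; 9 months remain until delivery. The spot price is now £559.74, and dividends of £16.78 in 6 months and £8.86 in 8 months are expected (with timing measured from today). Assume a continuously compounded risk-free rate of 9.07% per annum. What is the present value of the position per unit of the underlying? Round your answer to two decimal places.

-£71.82

PV(remaining dividends) I = 16.78·e^(−0.0907·6/12) + 8.86·e^(−0.0907·8/12) = 24.3762
Current forward F = (S − I)·e^(rT) = (559.74 − 24.3762)·e^(0.0907·9/12) = 535.3638 × 1.070392 = 573.0491
Value (long) = (F − K)·e^(−rT) = (573.0491 − 649.92) × 0.934237 = -71.8156
Value = -£71.82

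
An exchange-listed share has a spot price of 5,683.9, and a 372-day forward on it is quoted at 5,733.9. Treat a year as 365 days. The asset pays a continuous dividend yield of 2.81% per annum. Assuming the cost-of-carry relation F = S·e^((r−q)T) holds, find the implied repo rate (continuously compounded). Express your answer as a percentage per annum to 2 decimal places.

From F = S·e^((r−q)T): (r − q) = ln(F/S)/T
ln(5733.9/5683.9) = ln(1.008797) = 0.008759
(r − q) = 0.008759 / (372/365) = 0.008594
r = ln(F/S)/T + q = 0.008594 + 0.0281 = 0.036694
r = 3.67%

3.67%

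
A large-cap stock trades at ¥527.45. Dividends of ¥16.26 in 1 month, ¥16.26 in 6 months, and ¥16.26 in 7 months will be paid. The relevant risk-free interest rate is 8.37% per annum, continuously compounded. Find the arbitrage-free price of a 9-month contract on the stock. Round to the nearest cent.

PV(dividends) I = 16.26·e^(−0.0837·1/12) + 16.26·e^(−0.0837·6/12) + 16.26·e^(−0.0837·7/12)
I = 16.1470 + 15.5936 + 15.4852 = 47.2258
F = (S − I)·e^(rT) = (527.45 − 47.2258) · e^(0.0837·9/12)
= 480.2242 · e^0.062775 = 480.2242 × 1.064787 = ¥511.34

¥511.34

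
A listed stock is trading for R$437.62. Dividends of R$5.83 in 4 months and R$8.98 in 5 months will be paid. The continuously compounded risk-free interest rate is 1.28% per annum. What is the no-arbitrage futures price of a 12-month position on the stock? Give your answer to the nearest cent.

R$428.33

PV(dividends) I = 5.83·e^(−0.0128·4/12) + 8.98·e^(−0.0128·5/12)
I = 5.8052 + 8.9322 = 14.7374
F = (S − I)·e^(rT) = (437.62 − 14.7374) · e^(0.0128·12/12)
= 422.8826 · e^0.012800 = 422.8826 × 1.012882 = R$428.33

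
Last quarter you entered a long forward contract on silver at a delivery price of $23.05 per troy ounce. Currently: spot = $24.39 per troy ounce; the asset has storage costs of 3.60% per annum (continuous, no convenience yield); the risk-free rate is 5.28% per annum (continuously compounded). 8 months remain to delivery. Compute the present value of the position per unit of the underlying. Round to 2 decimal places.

$2.73 per troy ounce

Current fair forward for the remaining 8 months: F = S·e^((r + u)·T), (r + u) = 0.0528 + 0.0360 = 0.0888
F = 24.39 · e^(0.0888 × 8/12) = 24.39 × 1.060987 = 25.8775
Value of long forward = (F − K)·e^(−rT) = (25.8775 − 23.05) · e^(−0.0528·8/12)
= 2.8275 × 0.965412 = 2.73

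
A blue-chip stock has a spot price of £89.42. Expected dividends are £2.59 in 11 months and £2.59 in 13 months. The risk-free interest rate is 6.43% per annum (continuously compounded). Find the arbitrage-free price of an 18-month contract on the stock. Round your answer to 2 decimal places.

£93.12

PV(dividends) I = 2.59·e^(−0.0643·11/12) + 2.59·e^(−0.0643·13/12)
I = 2.4418 + 2.4157 = 4.8575
F = (S − I)·e^(rT) = (89.42 − 4.8575) · e^(0.0643·18/12)
= 84.5625 · e^0.096450 = 84.5625 × 1.101255 = £93.12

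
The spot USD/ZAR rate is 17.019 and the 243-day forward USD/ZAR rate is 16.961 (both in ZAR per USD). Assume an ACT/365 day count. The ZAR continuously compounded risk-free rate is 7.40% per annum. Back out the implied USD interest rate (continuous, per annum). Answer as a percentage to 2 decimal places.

F = S·e^((r_ZAR − r_USD)T) ⇒ r_USD = r_ZAR − ln(F/S)/T
ln(16.961/17.019) = -0.003414; /(243/365) = -0.005128
r_USD = 0.0740 + 0.005128 = 0.079128
r_USD = 7.91%

7.91%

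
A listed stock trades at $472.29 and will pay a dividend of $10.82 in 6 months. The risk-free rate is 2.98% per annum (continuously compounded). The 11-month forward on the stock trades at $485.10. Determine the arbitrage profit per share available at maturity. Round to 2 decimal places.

$10.69 per share

PV(dividends) I = 10.82·e^(−0.0298·6/12) = 10.6600
Fair forward F* = (S − I)·e^(rT) = (472.29 − 10.6600)·e^0.027317 = 461.6300 × 1.027694 = 474.4144
Market $485.10 > fair 474.4144: forward overpriced → cash-and-carry (borrow at r, buy the stock and collect the dividends, short the forward).
Profit at T = |F_mkt − F*| = |485.10 − 474.4144| = $10.69 per share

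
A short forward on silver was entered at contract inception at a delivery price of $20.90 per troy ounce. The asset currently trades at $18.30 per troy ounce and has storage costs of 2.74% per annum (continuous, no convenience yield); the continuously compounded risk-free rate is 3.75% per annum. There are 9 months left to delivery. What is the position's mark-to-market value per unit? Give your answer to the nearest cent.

$1.64 per troy ounce

Current fair forward for the remaining 9 months: F = S·e^((r + u)·T), (r + u) = 0.0375 + 0.0274 = 0.0649
F = 18.30 · e^(0.0649 × 9/12) = 18.30 × 1.049879 = 19.2128
Value of long forward = (F − K)·e^(−rT) = (19.2128 − 20.90) · e^(−0.0375·9/12)
= -1.6872 × 0.972267 = -1.64
Short position value = −(long value) = $1.64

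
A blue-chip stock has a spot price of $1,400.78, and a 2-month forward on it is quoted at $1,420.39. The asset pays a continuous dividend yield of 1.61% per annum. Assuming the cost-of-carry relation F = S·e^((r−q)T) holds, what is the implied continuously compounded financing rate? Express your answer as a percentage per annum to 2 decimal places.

From F = S·e^((r−q)T): (r − q) = ln(F/S)/T
ln(1420.39/1400.78) = ln(1.013999) = 0.013902
(r − q) = 0.013902 / (2/12) = 0.083412
r = ln(F/S)/T + q = 0.083412 + 0.0161 = 0.099512
r = 9.95%

9.95%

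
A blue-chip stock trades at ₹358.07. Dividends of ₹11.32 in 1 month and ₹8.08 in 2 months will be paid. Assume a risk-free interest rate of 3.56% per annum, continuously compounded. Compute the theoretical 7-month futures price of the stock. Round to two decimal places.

PV(dividends) I = 11.32·e^(−0.0356·1/12) + 8.08·e^(−0.0356·2/12)
I = 11.2865 + 8.0322 = 19.3187
F = (S − I)·e^(rT) = (358.07 − 19.3187) · e^(0.0356·7/12)
= 338.7513 · e^0.020767 = 338.7513 × 1.020984 = ₹345.86

₹345.86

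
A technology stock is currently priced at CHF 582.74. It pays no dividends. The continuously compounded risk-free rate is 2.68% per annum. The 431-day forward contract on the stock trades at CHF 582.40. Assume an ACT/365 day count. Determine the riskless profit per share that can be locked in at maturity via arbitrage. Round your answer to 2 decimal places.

Fair forward: F* = S·e^(carry·T), with carry = r = 0.0268
F* = 582.74 · e^(0.0268 × 431/365) = 582.74 · e^0.031646 = 582.74 × 1.032152 = CHF 601.4763
Market CHF 582.40 < fair CHF 601.4763: forward underpriced → reverse cash-and-carry (short spot, go long the forward).
At maturity, profit = |F_mkt − F*| = |582.40 − 601.4763| = CHF 19.08 per share

CHF 19.08 per share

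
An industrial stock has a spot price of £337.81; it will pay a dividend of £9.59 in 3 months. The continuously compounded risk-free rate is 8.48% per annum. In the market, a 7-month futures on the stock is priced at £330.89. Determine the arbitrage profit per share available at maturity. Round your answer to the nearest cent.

PV(dividends) I = 9.59·e^(−0.0848·3/12) = 9.3888
Fair futures F* = (S − I)·e^(rT) = (337.81 − 9.3888)·e^0.049467 = 328.4212 × 1.050711 = 345.0758
Market £330.89 < fair 345.0758: forward underpriced → reverse cash-and-carry (short the stock, invest proceeds at r, pay the dividends, go long the forward).
Profit at T = |F_mkt − F*| = |330.89 − 345.0758| = £14.19 per share

£14.19 per share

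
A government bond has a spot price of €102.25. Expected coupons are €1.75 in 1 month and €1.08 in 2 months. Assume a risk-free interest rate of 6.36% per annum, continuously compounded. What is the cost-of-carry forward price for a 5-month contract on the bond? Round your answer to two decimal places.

€102.11

PV(coupons) I = 1.75·e^(−0.0636·1/12) + 1.08·e^(−0.0636·2/12)
I = 1.7407 + 1.0686 = 2.8093
F = (S − I)·e^(rT) = (102.25 − 2.8093) · e^(0.0636·5/12)
= 99.4407 · e^0.026500 = 99.4407 × 1.026854 = €102.11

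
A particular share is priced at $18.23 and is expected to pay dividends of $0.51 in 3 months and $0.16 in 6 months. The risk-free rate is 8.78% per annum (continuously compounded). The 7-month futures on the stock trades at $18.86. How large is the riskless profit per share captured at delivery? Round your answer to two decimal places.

PV(dividends) I = 0.51·e^(−0.0878·3/12) + 0.16·e^(−0.0878·6/12) = 0.6521
Fair futures F* = (S − I)·e^(rT) = (18.23 − 0.6521)·e^0.051217 = 17.5779 × 1.052551 = 18.5016
Market $18.86 > fair 18.5016: forward overpriced → cash-and-carry (borrow at r, buy the stock and collect the dividends, short the forward).
Profit at T = |F_mkt − F*| = |18.86 − 18.5016| = $0.36 per share

$0.36 per share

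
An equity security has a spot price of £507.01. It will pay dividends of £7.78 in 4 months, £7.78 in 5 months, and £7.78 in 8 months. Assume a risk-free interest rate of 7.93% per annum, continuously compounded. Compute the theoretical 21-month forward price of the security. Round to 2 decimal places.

£556.66

PV(dividends) I = 7.78·e^(−0.0793·4/12) + 7.78·e^(−0.0793·5/12) + 7.78·e^(−0.0793·8/12)
I = 7.5770 + 7.5271 + 7.3794 = 22.4835
F = (S − I)·e^(rT) = (507.01 − 22.4835) · e^(0.0793·21/12)
= 484.5265 · e^0.138775 = 484.5265 × 1.148866 = £556.66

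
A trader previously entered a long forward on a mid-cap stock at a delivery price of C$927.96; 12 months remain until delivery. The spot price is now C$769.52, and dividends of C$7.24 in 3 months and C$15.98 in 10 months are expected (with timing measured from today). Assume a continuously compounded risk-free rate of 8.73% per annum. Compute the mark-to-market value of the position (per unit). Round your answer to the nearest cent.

PV(remaining dividends) I = 7.24·e^(−0.0873·3/12) + 15.98·e^(−0.0873·10/12) = 21.9424
Current forward F = (S − I)·e^(rT) = (769.52 − 21.9424)·e^(0.0873·12/12) = 747.5776 × 1.091224 = 815.7746
Value (long) = (F − K)·e^(−rT) = (815.7746 − 927.96) × 0.916402 = -102.8069
Value = -C$102.81

-C$102.81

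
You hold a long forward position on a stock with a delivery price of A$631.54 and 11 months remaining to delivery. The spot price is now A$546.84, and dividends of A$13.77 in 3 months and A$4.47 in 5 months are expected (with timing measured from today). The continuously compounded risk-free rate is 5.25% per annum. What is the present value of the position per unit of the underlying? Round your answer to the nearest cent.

-A$72.99

PV(remaining dividends) I = 13.77·e^(−0.0525·3/12) + 4.47·e^(−0.0525·5/12) = 17.9637
Current forward F = (S − I)·e^(rT) = (546.84 − 17.9637)·e^(0.0525·11/12) = 528.8763 × 1.049302 = 554.9510
Value (long) = (F − K)·e^(−rT) = (554.9510 − 631.54) × 0.953015 = -72.9905
Value = -A$72.99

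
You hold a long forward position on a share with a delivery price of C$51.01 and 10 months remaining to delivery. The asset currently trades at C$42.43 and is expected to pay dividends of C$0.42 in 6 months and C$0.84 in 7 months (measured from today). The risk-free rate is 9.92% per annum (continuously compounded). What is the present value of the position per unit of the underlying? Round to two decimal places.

-C$5.73

PV(remaining dividends) I = 0.42·e^(−0.0992·6/12) + 0.84·e^(−0.0992·7/12) = 1.1924
Current forward F = (S − I)·e^(rT) = (42.43 − 1.1924)·e^(0.0992·10/12) = 41.2376 × 1.086180 = 44.7915
Value (long) = (F − K)·e^(−rT) = (44.7915 − 51.01) × 0.920658 = -5.7251
Value = -C$5.73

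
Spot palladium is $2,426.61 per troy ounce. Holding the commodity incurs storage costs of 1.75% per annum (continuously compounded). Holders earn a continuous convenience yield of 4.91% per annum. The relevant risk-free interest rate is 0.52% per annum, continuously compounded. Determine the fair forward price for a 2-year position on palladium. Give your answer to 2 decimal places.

$2,301.81 per troy ounce

Net carry = r + u − y = 0.0052 + 0.0175 − 0.0491 = -0.0264
F = S·e^((r+u−y)T) = 2426.61 · e^(-0.0264 × 2) = 2426.61 · e^-0.05280000
= 2426.61 × 0.94856971 = $2,301.81 per troy ounce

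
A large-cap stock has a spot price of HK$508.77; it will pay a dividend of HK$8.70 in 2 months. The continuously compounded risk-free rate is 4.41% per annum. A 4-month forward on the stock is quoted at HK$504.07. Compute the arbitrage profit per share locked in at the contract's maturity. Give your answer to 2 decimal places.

HK$3.47 per share

PV(dividends) I = 8.70·e^(−0.0441·2/12) = 8.6363
Fair forward F* = (S − I)·e^(rT) = (508.77 − 8.6363)·e^0.014700 = 500.1337 × 1.014809 = 507.5402
Market HK$504.07 < fair 507.5402: forward underpriced → reverse cash-and-carry (short the stock, invest proceeds at r, pay the dividends, go long the forward).
Profit at T = |F_mkt − F*| = |504.07 − 507.5402| = HK$3.47 per share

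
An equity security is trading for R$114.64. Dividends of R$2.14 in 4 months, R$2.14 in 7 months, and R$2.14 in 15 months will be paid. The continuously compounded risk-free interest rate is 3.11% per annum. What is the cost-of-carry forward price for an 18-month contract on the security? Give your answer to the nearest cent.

R$113.54

PV(dividends) I = 2.14·e^(−0.0311·4/12) + 2.14·e^(−0.0311·7/12) + 2.14·e^(−0.0311·15/12)
I = 2.1179 + 2.1015 + 2.0584 = 6.2778
F = (S − I)·e^(rT) = (114.64 − 6.2778) · e^(0.0311·18/12)
= 108.3622 · e^0.046650 = 108.3622 × 1.047755 = R$113.54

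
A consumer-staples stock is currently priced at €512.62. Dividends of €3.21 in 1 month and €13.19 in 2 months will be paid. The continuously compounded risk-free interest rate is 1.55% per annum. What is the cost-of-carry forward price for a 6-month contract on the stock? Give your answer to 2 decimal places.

PV(dividends) I = 3.21·e^(−0.0155·1/12) + 13.19·e^(−0.0155·2/12)
I = 3.2059 + 13.1560 = 16.3619
F = (S − I)·e^(rT) = (512.62 − 16.3619) · e^(0.0155·6/12)
= 496.2581 · e^0.007750 = 496.2581 × 1.007780 = €500.12

€500.12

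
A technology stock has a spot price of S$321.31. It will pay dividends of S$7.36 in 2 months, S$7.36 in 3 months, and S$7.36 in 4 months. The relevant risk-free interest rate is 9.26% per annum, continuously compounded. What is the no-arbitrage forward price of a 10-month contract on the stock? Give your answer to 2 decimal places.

PV(dividends) I = 7.36·e^(−0.0926·2/12) + 7.36·e^(−0.0926·3/12) + 7.36·e^(−0.0926·4/12)
I = 7.2473 + 7.1916 + 7.1363 = 21.5752
F = (S − I)·e^(rT) = (321.31 − 21.5752) · e^(0.0926·10/12)
= 299.7348 · e^0.077167 = 299.7348 × 1.080222 = S$323.78

S$323.78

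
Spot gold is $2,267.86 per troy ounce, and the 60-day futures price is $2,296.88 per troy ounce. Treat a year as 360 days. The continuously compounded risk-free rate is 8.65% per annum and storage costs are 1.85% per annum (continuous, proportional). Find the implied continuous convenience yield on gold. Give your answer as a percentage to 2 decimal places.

2.87%

F = S·e^((r+u−y)T) ⇒ (r+u−y) = ln(F/S)/T
ln(2296.88/2267.86) = 0.012715; /T ⇒ 0.076290
y = r + u − ln(F/S)/T = 0.0865 + 0.0185 − 0.076290 = 0.028710
y = 2.87%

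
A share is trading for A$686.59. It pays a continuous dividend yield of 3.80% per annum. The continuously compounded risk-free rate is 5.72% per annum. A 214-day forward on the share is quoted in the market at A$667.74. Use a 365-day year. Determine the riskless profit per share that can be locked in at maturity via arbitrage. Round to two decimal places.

A$26.62 per share

Fair forward: F* = S·e^(carry·T), with carry = (r − q) = 0.0572 − 0.0380 = 0.0192
F* = 686.59 · e^(0.0192 × 214/365) = 686.59 · e^0.011257 = 686.59 × 1.011321 = A$694.3629
Market A$667.74 < fair A$694.3629: forward underpriced → reverse cash-and-carry (short spot, go long the forward).
At maturity, profit = |F_mkt − F*| = |667.74 − 694.3629| = A$26.62 per share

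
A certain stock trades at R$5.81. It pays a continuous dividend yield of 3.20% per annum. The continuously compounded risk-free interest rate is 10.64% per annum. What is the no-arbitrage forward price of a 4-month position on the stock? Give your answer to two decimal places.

R$5.96

F = S·e^((r − q)T) = 5.81 · e^((0.1064 − 0.0320) × 4/12)
= 5.81 · e^0.024800 = 5.81 × 1.025110
F = R$5.96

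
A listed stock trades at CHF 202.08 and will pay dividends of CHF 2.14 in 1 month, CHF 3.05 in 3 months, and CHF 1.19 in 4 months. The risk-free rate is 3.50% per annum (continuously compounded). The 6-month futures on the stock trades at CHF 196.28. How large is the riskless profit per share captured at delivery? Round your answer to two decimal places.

CHF 2.92 per share

PV(dividends) I = 2.14·e^(−0.0350·1/12) + 3.05·e^(−0.0350·3/12) + 1.19·e^(−0.0350·4/12) = 6.3334
Fair futures F* = (S − I)·e^(rT) = (202.08 − 6.3334)·e^0.017500 = 195.7466 × 1.017654 = 199.2023
Market CHF 196.28 < fair 199.2023: forward underpriced → reverse cash-and-carry (short the stock, invest proceeds at r, pay the dividends, go long the forward).
Profit at T = |F_mkt − F*| = |196.28 − 199.2023| = CHF 2.92 per share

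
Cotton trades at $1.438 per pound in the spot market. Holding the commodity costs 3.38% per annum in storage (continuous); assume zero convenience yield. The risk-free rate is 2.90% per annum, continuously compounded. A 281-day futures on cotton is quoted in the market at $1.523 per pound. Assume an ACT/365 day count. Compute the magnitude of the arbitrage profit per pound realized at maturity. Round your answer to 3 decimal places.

$0.014 per pound

Fair futures: F* = S·e^(carry·T), with carry = (r + u) = 0.0290 + 0.0338 = 0.0628
F* = 1.438 · e^(0.0628 × 281/365) = 1.438 · e^0.048347 = 1.438 × 1.049535 = $1.5092
Market $1.523 > fair $1.5092: forward overpriced → cash-and-carry (buy spot, short the forward).
At maturity, profit = |F_mkt − F*| = |1.523 − 1.5092| = $0.014 per pound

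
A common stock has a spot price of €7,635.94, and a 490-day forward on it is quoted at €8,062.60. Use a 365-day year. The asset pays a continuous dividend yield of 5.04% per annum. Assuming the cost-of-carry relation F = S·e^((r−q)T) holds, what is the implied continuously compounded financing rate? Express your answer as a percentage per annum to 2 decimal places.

9.09%

From F = S·e^((r−q)T): (r − q) = ln(F/S)/T
ln(8062.60/7635.94) = ln(1.055875) = 0.054370
(r − q) = 0.054370 / (490/365) = 0.040500
r = ln(F/S)/T + q = 0.040500 + 0.0504 = 0.090900
r = 9.09%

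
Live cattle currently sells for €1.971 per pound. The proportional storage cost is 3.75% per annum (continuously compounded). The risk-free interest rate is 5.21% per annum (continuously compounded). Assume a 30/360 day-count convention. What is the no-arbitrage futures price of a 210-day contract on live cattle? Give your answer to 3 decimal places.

Net carry = r + u − y = 0.0521 + 0.0375 − 0.0000 = 0.0896
F = S·e^((r+u−y)T) = 1.971 · e^(0.0896 × 210/360) = 1.971 · e^0.052267
= 1.971 × 1.053657 = €2.077 per pound

€2.077 per pound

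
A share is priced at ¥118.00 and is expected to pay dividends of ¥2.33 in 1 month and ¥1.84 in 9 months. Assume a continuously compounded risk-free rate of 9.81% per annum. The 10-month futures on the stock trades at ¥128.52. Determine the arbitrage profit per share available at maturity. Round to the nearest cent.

PV(dividends) I = 2.33·e^(−0.0981·1/12) + 1.84·e^(−0.0981·9/12) = 4.0205
Fair futures F* = (S − I)·e^(rT) = (118.00 − 4.0205)·e^0.081750 = 113.9795 × 1.085184 = 123.6887
Market ¥128.52 > fair 123.6887: forward overpriced → cash-and-carry (borrow at r, buy the stock and collect the dividends, short the forward).
Profit at T = |F_mkt − F*| = |128.52 − 123.6887| = ¥4.83 per share

¥4.83 per share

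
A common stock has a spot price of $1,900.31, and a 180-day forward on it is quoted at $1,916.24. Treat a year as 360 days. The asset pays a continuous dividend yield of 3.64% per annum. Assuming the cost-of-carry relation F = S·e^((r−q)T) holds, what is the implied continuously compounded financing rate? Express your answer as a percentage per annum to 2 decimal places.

From F = S·e^((r−q)T): (r − q) = ln(F/S)/T
ln(1916.24/1900.31) = ln(1.008383) = 0.008348
(r − q) = 0.008348 / (180/360) = 0.016696
r = ln(F/S)/T + q = 0.016696 + 0.0364 = 0.053096
r = 5.31%

5.31%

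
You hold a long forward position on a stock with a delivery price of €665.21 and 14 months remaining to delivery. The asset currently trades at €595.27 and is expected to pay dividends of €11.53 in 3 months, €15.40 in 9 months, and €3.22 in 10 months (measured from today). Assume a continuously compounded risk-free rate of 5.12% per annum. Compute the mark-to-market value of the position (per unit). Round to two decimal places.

-€60.66

PV(remaining dividends) I = 11.53·e^(−0.0512·3/12) + 15.40·e^(−0.0512·9/12) + 3.22·e^(−0.0512·10/12) = 29.2887
Current forward F = (S − I)·e^(rT) = (595.27 − 29.2887)·e^(0.0512·14/12) = 565.9813 × 1.061553 = 600.8191
Value (long) = (F − K)·e^(−rT) = (600.8191 − 665.21) × 0.942016 = -60.6573
Value = -€60.66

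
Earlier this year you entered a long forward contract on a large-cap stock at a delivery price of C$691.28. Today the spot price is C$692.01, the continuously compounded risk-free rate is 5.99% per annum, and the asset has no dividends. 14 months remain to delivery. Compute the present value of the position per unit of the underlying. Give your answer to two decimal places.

Current fair forward for the remaining 14 months: F = S·e^(r·T), r = 0.0599
F = 692.01 · e^(0.0599 × 14/12) = 692.01 × 1.072383 = 742.0998
Value of long forward = (F − K)·e^(−rT) = (742.0998 − 691.28) · e^(−0.0599·14/12)
= 50.8198 × 0.932503 = 47.39

C$47.39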